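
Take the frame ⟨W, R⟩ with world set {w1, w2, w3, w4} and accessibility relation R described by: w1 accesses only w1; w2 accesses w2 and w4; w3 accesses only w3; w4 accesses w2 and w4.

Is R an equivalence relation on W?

Reflexive: yes — every world is R-related to itself.
Symmetric: yes — every pair in R has its reverse in R.
Transitive: yes — every two-step R-path is closed by a direct edge.
So R is an equivalence relation.

Yes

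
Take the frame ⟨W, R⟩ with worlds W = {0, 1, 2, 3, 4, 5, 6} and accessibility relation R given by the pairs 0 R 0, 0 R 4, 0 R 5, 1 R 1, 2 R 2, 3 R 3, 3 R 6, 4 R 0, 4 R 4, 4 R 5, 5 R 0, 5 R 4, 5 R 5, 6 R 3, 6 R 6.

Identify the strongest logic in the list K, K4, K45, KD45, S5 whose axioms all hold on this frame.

S5

Transitive (axiom 4): yes — every two-step R-path is closed by a direct edge.
Euclidean (axiom 5): yes — any two successors of a common world are R-related.
Serial (axiom D): yes — every world has a successor (e.g. 0 R 0).
Reflexive (axiom T): yes — every world is R-related to itself.
So F validates K, K4, K45, KD45, S5. The strongest is S5.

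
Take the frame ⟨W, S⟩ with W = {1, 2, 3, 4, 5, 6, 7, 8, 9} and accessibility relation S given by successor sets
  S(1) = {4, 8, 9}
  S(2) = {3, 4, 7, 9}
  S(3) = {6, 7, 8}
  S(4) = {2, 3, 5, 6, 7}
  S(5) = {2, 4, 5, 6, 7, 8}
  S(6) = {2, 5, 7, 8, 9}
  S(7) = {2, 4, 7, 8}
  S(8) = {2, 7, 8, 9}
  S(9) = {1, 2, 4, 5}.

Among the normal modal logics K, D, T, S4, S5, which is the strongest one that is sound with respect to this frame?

Serial (axiom D): yes — every world has a successor (e.g. 1 S 4).
Reflexive (axiom T): no — 1 is not related to itself.
Transitive (axiom 4): no — 1 S 4 and 4 S 2, but not 1 S 2.
Euclidean (axiom 5): no — 1 S 4 and 1 S 8, but not 4 S 8.
So F validates K, D; T would additionally require S to be reflexive. The strongest is D.

D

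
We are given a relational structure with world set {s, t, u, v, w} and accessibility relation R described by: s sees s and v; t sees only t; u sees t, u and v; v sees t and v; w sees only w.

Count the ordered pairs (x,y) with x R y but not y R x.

Enumerating: (s,v), (u,t), (u,v), (v,t).

4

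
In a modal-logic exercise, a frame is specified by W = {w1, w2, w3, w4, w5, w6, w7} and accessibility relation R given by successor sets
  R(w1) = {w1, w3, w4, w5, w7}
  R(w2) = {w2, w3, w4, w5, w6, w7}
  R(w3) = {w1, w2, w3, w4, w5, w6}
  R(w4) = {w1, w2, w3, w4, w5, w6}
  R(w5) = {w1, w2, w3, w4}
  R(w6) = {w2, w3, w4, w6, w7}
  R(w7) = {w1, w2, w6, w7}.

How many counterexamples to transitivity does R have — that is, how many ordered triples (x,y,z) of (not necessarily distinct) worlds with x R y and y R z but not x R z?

40

Enumerating: (w1,w3,w2), (w1,w3,w6), (w1,w4,w2), (w1,w4,w6), (w1,w5,w2), (w1,w7,w2), (w1,w7,w6), (w2,w3,w1), (w2,w4,w1), (w2,w5,w1), (w2,w7,w1), (w3,w1,w7), … and 28 more.
Total: 40.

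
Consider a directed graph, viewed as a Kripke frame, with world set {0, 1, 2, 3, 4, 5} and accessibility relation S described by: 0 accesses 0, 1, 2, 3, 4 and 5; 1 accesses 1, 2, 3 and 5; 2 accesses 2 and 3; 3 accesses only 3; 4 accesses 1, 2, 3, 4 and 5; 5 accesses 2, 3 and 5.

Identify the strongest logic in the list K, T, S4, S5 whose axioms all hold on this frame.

Reflexive (axiom T): yes — every world is S-related to itself.
Transitive (axiom 4): yes — every two-step S-path is closed by a direct edge.
Euclidean (axiom 5): no — 0 S 1 and 0 S 4, but not 1 S 4.
So F validates K, T, S4; S5 would additionally require S to be Euclidean. The strongest is S4.

S4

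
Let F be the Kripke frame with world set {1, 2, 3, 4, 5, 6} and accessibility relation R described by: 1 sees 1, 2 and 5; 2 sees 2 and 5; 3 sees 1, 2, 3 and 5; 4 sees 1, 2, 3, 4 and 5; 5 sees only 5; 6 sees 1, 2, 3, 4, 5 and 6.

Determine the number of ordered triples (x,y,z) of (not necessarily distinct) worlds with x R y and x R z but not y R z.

35

Enumerating: (1,2,1), (1,5,1), (1,5,2), (2,5,2), (3,1,3), (3,2,1), (3,2,3), (3,5,1), (3,5,2), (3,5,3), (4,1,3), (4,1,4), … and 23 more.
Total: 35.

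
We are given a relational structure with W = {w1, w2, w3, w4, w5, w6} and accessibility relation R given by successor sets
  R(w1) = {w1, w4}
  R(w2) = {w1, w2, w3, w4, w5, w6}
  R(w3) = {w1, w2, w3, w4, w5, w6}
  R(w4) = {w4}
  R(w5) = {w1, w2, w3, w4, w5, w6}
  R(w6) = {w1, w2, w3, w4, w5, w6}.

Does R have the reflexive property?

Yes

Reflexive: yes — every world is R-related to itself.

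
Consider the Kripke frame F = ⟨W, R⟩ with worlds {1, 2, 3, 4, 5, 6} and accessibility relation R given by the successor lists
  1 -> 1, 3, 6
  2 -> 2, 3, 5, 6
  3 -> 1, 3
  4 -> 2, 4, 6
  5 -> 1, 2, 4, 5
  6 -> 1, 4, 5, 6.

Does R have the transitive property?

Transitive: no — 1 R 6 and 6 R 4, but not 1 R 4.

No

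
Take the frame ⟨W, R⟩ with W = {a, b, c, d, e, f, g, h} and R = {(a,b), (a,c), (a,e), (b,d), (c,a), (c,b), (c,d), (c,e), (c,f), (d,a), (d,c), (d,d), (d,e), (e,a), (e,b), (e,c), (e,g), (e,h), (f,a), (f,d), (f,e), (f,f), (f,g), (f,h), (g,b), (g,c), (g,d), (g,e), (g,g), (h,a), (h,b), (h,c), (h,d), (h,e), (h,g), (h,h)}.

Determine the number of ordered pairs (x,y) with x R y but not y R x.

20

Enumerating: (a,b), (b,d), (c,b), (c,f), (d,a), (d,e), (e,b), (f,a), (f,d), (f,e), (f,g), (f,h), … and 8 more.
Total: 20.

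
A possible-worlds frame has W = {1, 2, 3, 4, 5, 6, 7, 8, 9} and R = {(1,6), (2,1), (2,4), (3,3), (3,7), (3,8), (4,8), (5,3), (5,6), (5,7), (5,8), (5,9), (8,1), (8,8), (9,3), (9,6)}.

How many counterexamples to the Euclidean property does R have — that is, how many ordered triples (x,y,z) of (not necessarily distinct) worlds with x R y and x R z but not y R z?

34

Enumerating: (1,6,6), (2,1,1), (2,1,4), (2,4,1), (2,4,4), (3,7,3), (3,7,7), (3,7,8), (3,8,3), (3,8,7), (5,3,6), (5,3,9), … and 22 more.
Total: 34.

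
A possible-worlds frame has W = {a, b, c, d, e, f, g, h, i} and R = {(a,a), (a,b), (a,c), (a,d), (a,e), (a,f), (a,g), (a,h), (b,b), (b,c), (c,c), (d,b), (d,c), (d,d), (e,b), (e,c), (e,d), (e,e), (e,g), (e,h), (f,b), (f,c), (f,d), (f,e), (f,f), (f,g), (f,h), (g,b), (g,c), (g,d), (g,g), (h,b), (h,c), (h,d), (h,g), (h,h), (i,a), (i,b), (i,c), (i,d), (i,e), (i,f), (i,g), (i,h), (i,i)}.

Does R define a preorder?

Yes

Reflexive: yes — every world is R-related to itself.
Transitive: yes — every two-step R-path is closed by a direct edge.
So R is a preorder.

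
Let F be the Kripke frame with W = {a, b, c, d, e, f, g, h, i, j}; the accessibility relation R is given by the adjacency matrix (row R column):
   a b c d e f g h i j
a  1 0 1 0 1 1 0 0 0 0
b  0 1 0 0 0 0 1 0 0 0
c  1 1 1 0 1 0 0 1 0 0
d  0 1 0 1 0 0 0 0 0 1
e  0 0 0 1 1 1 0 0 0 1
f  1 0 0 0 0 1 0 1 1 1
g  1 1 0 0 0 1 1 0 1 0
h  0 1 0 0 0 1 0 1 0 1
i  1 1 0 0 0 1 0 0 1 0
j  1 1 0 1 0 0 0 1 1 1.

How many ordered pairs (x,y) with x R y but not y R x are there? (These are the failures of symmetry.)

18

Enumerating: (a,e), (c,b), (c,e), (c,h), (d,b), (e,d), (e,f), (e,j), (f,j), (g,a), (g,f), (g,i), (h,b), (i,a), (i,b), (j,a), (j,b), (j,i).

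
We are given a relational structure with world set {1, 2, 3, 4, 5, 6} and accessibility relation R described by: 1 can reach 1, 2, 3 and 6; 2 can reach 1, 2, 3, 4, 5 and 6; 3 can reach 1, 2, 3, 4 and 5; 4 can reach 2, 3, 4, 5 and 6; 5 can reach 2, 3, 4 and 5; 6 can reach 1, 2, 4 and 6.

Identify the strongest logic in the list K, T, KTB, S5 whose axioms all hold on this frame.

Reflexive (axiom T): yes — every world is R-related to itself.
Symmetric (axiom B): yes — every pair in R has its reverse in R.
Euclidean (axiom 5): no — 1 R 3 and 1 R 6, but not 3 R 6.
So F validates K, T, KTB; S5 would additionally require R to be Euclidean. The strongest is KTB.

KTB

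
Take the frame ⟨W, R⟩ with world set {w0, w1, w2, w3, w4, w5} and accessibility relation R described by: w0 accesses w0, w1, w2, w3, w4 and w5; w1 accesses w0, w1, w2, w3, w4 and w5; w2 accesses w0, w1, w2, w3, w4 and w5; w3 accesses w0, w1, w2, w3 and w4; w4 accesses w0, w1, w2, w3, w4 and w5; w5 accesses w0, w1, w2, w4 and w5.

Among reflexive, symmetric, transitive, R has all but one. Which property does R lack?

transitive

Reflexive: yes — every world is R-related to itself.
Symmetric: yes — every pair in R has its reverse in R.
Transitive: no — w3 R w0 and w0 R w5, but not w3 R w5.
Only transitive fails.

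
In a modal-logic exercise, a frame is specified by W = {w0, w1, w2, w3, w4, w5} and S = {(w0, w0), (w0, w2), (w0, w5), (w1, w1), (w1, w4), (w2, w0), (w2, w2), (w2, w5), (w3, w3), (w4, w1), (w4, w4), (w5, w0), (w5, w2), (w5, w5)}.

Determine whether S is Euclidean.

Euclidean: yes — any two successors of a common world are S-related.

Yes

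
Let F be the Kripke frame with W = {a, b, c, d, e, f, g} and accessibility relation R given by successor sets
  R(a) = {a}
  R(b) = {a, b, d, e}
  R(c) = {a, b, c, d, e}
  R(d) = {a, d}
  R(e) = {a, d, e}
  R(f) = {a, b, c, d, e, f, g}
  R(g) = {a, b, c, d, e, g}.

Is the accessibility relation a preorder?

Reflexive: yes — every world is R-related to itself.
Transitive: yes — every two-step R-path is closed by a direct edge.
So R is a preorder.

Yes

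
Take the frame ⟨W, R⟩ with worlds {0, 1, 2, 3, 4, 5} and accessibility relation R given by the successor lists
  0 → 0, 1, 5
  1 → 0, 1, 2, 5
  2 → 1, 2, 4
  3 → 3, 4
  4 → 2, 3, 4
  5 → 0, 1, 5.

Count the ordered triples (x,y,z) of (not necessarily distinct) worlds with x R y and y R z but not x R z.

8

Enumerating: (0,1,2), (1,2,4), (2,1,0), (2,1,5), (2,4,3), (3,4,2), (4,2,1), (5,1,2).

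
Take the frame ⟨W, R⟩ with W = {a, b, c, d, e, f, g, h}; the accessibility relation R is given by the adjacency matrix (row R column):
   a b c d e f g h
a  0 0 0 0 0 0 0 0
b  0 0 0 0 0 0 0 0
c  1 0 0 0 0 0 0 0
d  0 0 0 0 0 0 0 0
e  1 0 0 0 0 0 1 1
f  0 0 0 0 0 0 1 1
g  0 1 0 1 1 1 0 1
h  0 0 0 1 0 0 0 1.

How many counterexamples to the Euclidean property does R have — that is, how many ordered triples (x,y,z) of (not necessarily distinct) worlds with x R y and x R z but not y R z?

Enumerating: (c,a,a), (e,a,a), (e,a,g), (e,a,h), (e,g,a), (e,g,g), (e,h,a), (e,h,g), (f,g,g), (f,h,g), (g,b,b), (g,b,d), … and 21 more.
Total: 33.

33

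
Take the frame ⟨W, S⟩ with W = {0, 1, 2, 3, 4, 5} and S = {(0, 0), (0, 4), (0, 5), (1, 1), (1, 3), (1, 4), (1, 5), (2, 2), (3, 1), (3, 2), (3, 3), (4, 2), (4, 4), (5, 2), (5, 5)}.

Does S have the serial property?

Yes

Serial: yes — every world has a successor (e.g. 0 S 0).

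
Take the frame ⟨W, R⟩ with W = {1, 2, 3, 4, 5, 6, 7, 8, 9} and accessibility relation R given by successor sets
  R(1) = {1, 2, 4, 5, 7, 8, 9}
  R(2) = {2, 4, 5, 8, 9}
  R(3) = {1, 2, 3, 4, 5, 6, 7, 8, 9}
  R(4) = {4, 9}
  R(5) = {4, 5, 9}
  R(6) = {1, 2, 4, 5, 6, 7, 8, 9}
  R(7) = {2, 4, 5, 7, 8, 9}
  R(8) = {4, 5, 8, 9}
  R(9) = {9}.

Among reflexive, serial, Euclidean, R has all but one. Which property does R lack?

Reflexive: yes — every world is R-related to itself.
Serial: yes — every world has a successor (e.g. 1 R 1).
Euclidean: no — 1 R 2 and 1 R 7, but not 2 R 7.
Only Euclidean fails.

Euclidean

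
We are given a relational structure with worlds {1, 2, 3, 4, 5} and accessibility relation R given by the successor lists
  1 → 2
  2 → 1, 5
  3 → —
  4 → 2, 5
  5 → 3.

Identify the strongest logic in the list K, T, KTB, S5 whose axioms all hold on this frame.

K

Reflexive (axiom T): no — 1 is not related to itself.
Symmetric (axiom B): no — 2 R 5 but not 5 R 2.
Euclidean (axiom 5): no — 2 R 1 and 2 R 5, but not 1 R 5.
So F validates K; T would additionally require R to be reflexive. The strongest is K.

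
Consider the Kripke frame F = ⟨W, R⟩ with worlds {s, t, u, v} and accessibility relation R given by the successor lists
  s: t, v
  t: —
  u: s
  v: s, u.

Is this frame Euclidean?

No

Euclidean: no — s R t and s R v, but not t R v.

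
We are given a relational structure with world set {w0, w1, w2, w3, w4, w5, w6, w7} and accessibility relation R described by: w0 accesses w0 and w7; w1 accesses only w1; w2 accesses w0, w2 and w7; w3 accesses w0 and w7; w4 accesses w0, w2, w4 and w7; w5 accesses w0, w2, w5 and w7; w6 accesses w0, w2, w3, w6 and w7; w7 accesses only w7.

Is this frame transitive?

Yes

Transitive: yes — every two-step R-path is closed by a direct edge.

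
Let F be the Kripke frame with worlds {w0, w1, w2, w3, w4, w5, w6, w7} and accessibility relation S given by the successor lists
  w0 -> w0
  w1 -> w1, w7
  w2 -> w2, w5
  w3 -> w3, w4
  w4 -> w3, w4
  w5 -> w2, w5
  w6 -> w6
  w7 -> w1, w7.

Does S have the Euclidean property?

Yes

Euclidean: yes — any two successors of a common world are S-related.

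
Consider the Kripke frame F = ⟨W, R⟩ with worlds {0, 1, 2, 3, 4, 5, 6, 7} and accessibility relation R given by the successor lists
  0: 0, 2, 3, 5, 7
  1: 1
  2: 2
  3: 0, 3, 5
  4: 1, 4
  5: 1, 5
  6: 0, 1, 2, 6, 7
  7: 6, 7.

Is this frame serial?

Yes

Serial: yes — every world has a successor (e.g. 0 R 0).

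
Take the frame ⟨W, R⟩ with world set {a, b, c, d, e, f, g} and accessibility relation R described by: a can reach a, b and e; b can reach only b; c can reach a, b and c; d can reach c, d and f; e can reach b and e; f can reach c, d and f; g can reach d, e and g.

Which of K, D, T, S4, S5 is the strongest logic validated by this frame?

T

Serial (axiom D): yes — every world has a successor (e.g. a R a).
Reflexive (axiom T): yes — every world is R-related to itself.
Transitive (axiom 4): no — c R a and a R e, but not c R e.
Euclidean (axiom 5): no — a R b and a R e, but not b R e.
So F validates K, D, T; S4 would additionally require R to be transitive. The strongest is T.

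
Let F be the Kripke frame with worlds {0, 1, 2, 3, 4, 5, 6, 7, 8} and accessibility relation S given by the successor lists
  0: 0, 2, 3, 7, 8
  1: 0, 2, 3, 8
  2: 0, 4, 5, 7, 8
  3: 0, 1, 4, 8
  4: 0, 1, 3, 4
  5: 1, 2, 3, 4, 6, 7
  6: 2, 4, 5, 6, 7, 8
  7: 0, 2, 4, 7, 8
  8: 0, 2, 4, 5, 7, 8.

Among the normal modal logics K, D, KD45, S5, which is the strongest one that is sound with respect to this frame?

D

Serial (axiom D): yes — every world has a successor (e.g. 0 S 0).
Euclidean (axiom 5): no — 0 S 2 and 0 S 3, but not 2 S 3.
Transitive (axiom 4): no — 0 S 2 and 2 S 4, but not 0 S 4.
Reflexive (axiom T): no — 1 is not related to itself.
So F validates K, D; KD45 would additionally require S to be Euclidean and transitive. The strongest is D.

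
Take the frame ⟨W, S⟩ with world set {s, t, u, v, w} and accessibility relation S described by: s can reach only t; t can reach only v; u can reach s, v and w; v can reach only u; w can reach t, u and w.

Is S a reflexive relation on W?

No

Reflexive: no — s is not related to itself.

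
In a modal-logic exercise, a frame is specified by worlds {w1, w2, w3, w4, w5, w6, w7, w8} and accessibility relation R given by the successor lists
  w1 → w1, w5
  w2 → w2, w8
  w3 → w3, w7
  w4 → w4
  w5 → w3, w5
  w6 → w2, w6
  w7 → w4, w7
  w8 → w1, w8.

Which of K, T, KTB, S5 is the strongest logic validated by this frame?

T

Reflexive (axiom T): yes — every world is R-related to itself.
Symmetric (axiom B): no — w1 R w5 but not w5 R w1.
Euclidean (axiom 5): no — w1 R w5 and w1 R w1, but not w5 R w1.
So F validates K, T; KTB would additionally require R to be symmetric. The strongest is T.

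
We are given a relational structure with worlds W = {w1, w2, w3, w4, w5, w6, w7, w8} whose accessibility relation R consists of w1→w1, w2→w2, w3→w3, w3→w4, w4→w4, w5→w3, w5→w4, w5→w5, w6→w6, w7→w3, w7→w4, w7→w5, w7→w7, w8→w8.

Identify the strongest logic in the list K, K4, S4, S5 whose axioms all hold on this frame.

S4

Transitive (axiom 4): yes — every two-step R-path is closed by a direct edge.
Reflexive (axiom T): yes — every world is R-related to itself.
Euclidean (axiom 5): no — w5 R w4 and w5 R w3, but not w4 R w3.
So F validates K, K4, S4; S5 would additionally require R to be Euclidean. The strongest is S4.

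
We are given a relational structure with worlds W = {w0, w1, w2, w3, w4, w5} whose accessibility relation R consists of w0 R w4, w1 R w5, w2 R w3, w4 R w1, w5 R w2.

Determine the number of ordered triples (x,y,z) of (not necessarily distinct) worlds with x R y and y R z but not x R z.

4

Enumerating: (w0,w4,w1), (w1,w5,w2), (w4,w1,w5), (w5,w2,w3).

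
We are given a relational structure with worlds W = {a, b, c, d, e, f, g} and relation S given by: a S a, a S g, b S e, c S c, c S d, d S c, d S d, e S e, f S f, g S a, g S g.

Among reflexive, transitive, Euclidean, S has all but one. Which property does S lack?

reflexive

Reflexive: no — b is not related to itself.
Transitive: yes — every two-step S-path is closed by a direct edge.
Euclidean: yes — any two successors of a common world are S-related.
Only reflexive fails.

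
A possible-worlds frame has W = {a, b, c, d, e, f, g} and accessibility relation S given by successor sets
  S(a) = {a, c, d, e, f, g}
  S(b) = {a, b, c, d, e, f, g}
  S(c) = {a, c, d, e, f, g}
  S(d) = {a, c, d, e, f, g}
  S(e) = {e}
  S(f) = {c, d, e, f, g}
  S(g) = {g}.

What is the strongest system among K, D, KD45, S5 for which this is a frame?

Serial (axiom D): yes — every world has a successor (e.g. a S a).
Euclidean (axiom 5): no — a S e and a S c, but not e S c.
Transitive (axiom 4): no — f S c and c S a, but not f S a.
Reflexive (axiom T): yes — every world is S-related to itself.
So F validates K, D; KD45 would additionally require S to be Euclidean and transitive. The strongest is D.

D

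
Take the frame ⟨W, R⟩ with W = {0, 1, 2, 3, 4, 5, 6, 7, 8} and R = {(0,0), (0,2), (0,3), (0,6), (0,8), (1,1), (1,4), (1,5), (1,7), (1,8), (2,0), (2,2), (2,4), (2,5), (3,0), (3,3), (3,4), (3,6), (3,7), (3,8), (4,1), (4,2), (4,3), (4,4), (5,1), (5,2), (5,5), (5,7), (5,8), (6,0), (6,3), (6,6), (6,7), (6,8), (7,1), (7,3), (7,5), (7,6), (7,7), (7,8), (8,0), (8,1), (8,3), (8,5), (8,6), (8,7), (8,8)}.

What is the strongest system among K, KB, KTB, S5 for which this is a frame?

KTB

Symmetric (axiom B): yes — every pair in R has its reverse in R.
Reflexive (axiom T): yes — every world is R-related to itself.
Euclidean (axiom 5): no — 0 R 2 and 0 R 3, but not 2 R 3.
So F validates K, KB, KTB; S5 would additionally require R to be Euclidean. The strongest is KTB.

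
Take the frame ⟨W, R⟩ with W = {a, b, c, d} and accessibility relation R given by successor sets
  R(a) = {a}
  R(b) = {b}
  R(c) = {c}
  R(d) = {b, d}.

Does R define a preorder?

Yes

Reflexive: yes — every world is R-related to itself.
Transitive: yes — every two-step R-path is closed by a direct edge.
So R is a preorder.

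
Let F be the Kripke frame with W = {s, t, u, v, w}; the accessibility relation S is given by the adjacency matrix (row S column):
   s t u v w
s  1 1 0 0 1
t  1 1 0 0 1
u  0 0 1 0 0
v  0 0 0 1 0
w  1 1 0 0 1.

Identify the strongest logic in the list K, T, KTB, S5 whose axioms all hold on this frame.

S5

Reflexive (axiom T): yes — every world is S-related to itself.
Symmetric (axiom B): yes — every pair in S has its reverse in S.
Euclidean (axiom 5): yes — any two successors of a common world are S-related.
So F validates K, T, KTB, S5. The strongest is S5.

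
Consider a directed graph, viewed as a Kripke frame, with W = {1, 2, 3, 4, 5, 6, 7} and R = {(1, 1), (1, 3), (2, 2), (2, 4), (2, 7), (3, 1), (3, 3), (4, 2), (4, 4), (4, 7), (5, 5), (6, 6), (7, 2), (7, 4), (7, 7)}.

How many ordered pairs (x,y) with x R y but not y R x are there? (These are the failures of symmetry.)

R is symmetric; there are no such tuples.

0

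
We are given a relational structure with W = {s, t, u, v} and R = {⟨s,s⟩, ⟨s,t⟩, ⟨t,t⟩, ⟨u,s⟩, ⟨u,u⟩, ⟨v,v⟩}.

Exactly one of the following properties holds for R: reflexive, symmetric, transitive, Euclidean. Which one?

reflexive

Reflexive: yes — every world is R-related to itself.
Symmetric: no — s R t but not t R s.
Transitive: no — u R s and s R t, but not u R t.
Euclidean: no — s R t and s R s, but not t R s.
Only reflexive holds.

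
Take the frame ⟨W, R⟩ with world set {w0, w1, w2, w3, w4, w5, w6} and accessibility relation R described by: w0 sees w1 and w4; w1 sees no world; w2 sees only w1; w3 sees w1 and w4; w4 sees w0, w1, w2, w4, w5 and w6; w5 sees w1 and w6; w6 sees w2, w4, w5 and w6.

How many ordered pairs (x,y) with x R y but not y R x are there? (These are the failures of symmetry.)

9

Enumerating: (w0,w1), (w2,w1), (w3,w1), (w3,w4), (w4,w1), (w4,w2), (w4,w5), (w5,w1), (w6,w2).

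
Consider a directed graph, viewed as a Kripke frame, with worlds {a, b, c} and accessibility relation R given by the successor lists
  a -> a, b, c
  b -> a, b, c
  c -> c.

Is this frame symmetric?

No

Symmetric: no — a R c but not c R a.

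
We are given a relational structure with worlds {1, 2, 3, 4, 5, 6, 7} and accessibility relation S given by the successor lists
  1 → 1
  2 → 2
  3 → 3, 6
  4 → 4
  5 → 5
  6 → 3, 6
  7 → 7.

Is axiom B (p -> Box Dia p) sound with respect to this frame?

Yes

The schema B characterises exactly the symmetric frames.
Symmetric: yes — every pair in S has its reverse in S.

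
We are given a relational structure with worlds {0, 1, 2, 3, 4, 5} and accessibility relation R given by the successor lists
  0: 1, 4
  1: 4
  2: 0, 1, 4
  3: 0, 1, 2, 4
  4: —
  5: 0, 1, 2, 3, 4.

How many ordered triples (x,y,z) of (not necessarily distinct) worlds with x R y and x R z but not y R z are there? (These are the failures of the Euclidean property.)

35

Enumerating: (0,1,1), (0,4,1), (0,4,4), (1,4,4), (2,0,0), (2,1,0), (2,1,1), (2,4,0), (2,4,1), (2,4,4), (3,0,0), (3,0,2), … and 23 more.
Total: 35.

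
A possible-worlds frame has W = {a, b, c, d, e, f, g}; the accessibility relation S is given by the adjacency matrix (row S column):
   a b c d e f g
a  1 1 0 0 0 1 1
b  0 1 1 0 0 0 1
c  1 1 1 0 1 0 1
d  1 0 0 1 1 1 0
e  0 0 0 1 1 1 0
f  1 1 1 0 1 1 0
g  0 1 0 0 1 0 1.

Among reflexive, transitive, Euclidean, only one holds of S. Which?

Reflexive: yes — every world is S-related to itself.
Transitive: no — a S b and b S c, but not a S c.
Euclidean: no — a S b and a S f, but not b S f.
Only reflexive holds.

reflexive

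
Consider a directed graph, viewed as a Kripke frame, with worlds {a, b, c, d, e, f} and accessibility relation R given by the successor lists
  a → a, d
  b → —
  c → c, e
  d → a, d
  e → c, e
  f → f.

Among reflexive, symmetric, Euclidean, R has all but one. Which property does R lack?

reflexive

Reflexive: no — b is not related to itself.
Symmetric: yes — every pair in R has its reverse in R.
Euclidean: yes — any two successors of a common world are R-related.
Only reflexive fails.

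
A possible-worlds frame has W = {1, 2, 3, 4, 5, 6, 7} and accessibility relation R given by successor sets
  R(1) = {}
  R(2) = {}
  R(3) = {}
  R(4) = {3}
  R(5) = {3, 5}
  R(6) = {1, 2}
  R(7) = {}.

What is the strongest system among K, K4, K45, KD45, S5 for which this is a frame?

K4

Transitive (axiom 4): yes — every two-step R-path is closed by a direct edge.
Euclidean (axiom 5): no — 6 R 1 and 6 R 2, but not 1 R 2.
Serial (axiom D): no — 1 has no R-successor.
Reflexive (axiom T): no — 1 is not related to itself.
So F validates K, K4; K45 would additionally require R to be Euclidean. The strongest is K4.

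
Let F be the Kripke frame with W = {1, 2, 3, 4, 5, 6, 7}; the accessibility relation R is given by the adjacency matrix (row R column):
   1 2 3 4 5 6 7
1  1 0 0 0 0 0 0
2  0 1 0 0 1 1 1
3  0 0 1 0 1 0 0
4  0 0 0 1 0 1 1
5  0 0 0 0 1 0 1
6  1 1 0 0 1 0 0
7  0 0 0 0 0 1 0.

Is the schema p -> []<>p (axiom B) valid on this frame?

By correspondence theory, B is valid on a frame iff R is symmetric.
Symmetric: no — 2 R 5 but not 5 R 2.

No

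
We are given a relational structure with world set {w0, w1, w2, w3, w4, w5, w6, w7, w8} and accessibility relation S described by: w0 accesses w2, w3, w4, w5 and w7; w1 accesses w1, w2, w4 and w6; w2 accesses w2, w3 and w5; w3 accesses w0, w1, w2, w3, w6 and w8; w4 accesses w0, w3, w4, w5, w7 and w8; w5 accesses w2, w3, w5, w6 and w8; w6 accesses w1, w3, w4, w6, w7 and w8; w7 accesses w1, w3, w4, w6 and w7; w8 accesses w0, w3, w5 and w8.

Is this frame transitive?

Transitive: no — w0 S w3 and w3 S w1, but not w0 S w1.

No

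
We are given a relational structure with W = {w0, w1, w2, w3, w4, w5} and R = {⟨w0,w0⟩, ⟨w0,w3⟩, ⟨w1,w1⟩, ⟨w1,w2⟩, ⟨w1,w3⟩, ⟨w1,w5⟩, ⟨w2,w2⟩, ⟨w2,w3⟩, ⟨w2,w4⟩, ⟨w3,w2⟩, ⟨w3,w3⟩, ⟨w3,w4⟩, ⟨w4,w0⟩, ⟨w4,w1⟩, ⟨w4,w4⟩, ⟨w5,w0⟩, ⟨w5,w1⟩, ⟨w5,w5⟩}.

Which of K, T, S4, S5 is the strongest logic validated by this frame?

Reflexive (axiom T): yes — every world is R-related to itself.
Transitive (axiom 4): no — w0 R w3 and w3 R w2, but not w0 R w2.
Euclidean (axiom 5): no — w1 R w2 and w1 R w5, but not w2 R w5.
So F validates K, T; S4 would additionally require R to be transitive. The strongest is T.

T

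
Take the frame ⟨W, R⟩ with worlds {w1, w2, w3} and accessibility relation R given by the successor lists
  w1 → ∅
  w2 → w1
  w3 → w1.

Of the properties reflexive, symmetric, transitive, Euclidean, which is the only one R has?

transitive

Reflexive: no — w1 is not related to itself.
Symmetric: no — w2 R w1 but not w1 R w2.
Transitive: yes — every two-step R-path is closed by a direct edge.
Euclidean: no — w2 R w1 and w2 R w1, but not w1 R w1.
Only transitive holds.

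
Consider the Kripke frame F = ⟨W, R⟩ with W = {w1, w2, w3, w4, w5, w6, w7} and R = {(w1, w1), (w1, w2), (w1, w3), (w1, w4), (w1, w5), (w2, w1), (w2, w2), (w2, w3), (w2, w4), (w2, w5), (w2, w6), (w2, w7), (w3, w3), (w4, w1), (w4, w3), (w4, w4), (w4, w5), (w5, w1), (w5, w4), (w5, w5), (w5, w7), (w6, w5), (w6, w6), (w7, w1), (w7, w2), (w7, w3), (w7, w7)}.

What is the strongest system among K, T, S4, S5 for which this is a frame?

Reflexive (axiom T): yes — every world is R-related to itself.
Transitive (axiom 4): no — w1 R w2 and w2 R w6, but not w1 R w6.
Euclidean (axiom 5): no — w1 R w3 and w1 R w2, but not w3 R w2.
So F validates K, T; S4 would additionally require R to be transitive. The strongest is T.

T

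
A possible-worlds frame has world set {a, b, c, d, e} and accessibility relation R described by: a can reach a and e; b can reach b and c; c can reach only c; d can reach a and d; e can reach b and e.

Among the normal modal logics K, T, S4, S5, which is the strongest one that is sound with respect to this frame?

Reflexive (axiom T): yes — every world is R-related to itself.
Transitive (axiom 4): no — a R e and e R b, but not a R b.
Euclidean (axiom 5): no — a R e and a R a, but not e R a.
So F validates K, T; S4 would additionally require R to be transitive. The strongest is T.

T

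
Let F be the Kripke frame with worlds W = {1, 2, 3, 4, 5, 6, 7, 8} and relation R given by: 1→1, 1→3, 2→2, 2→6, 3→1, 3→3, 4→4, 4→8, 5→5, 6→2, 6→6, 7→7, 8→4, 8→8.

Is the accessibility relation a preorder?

Yes

Reflexive: yes — every world is R-related to itself.
Transitive: yes — every two-step R-path is closed by a direct edge.
So R is a preorder.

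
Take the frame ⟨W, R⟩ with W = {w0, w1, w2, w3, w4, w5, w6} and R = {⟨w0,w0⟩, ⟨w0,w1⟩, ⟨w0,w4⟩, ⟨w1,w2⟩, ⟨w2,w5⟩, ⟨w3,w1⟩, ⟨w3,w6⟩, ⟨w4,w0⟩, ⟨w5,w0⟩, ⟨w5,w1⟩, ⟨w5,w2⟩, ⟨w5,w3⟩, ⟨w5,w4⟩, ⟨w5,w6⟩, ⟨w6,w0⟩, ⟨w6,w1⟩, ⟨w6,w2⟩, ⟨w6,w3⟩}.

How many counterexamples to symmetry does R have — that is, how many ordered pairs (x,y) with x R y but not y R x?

11

Enumerating: (w0,w1), (w1,w2), (w3,w1), (w5,w0), (w5,w1), (w5,w3), (w5,w4), (w5,w6), (w6,w0), (w6,w1), (w6,w2).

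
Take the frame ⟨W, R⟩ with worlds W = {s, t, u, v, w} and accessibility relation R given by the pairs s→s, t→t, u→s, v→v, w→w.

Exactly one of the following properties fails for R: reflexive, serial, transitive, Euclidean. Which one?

Reflexive: no — u is not related to itself.
Serial: yes — every world has a successor (e.g. s R s).
Transitive: yes — every two-step R-path is closed by a direct edge.
Euclidean: yes — any two successors of a common world are R-related.
Only reflexive fails.

reflexive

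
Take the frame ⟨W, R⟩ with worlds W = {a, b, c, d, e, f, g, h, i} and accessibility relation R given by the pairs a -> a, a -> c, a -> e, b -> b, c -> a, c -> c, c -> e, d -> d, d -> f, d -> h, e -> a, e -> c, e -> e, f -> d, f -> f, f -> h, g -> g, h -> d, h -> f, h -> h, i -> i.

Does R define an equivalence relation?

Reflexive: yes — every world is R-related to itself.
Symmetric: yes — every pair in R has its reverse in R.
Transitive: yes — every two-step R-path is closed by a direct edge.
So R is an equivalence relation.

Yes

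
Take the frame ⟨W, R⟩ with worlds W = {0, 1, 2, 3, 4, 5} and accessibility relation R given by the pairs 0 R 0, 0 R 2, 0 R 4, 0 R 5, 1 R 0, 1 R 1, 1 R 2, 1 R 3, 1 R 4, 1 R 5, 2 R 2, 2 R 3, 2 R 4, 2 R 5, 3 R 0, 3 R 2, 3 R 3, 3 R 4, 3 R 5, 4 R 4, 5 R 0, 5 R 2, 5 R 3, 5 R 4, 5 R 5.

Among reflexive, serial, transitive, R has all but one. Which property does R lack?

Reflexive: yes — every world is R-related to itself.
Serial: yes — every world has a successor (e.g. 0 R 0).
Transitive: no — 0 R 2 and 2 R 3, but not 0 R 3.
Only transitive fails.

transitive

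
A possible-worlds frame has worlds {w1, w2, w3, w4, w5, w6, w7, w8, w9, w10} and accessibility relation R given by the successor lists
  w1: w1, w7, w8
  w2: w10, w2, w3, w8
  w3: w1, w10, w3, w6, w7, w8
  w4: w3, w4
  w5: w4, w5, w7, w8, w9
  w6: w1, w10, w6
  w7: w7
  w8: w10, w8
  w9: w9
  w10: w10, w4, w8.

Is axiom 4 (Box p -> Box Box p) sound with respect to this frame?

No

Axiom 4 corresponds to the accessibility relation being transitive.
Transitive: no — w1 R w8 and w8 R w10, but not w1 R w10.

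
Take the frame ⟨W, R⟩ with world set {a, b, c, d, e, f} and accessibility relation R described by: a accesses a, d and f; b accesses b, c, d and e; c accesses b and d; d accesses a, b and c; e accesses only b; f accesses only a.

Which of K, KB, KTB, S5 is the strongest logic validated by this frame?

Symmetric (axiom B): yes — every pair in R has its reverse in R.
Reflexive (axiom T): no — c is not related to itself.
Euclidean (axiom 5): no — a R d and a R f, but not d R f.
So F validates K, KB; KTB would additionally require R to be reflexive. The strongest is KB.

KB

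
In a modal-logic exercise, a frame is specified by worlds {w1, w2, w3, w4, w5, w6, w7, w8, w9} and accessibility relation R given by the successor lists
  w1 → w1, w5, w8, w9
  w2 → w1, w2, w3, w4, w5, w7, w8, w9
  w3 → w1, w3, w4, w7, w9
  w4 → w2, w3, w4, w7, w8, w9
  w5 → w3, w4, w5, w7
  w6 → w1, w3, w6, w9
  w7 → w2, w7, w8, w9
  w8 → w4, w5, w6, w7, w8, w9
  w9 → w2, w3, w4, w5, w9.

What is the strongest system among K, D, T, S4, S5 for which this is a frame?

Serial (axiom D): yes — every world has a successor (e.g. w1 R w1).
Reflexive (axiom T): yes — every world is R-related to itself.
Transitive (axiom 4): no — w1 R w5 and w5 R w3, but not w1 R w3.
Euclidean (axiom 5): no — w1 R w5 and w1 R w8, but not w5 R w8.
So F validates K, D, T; S4 would additionally require R to be transitive. The strongest is T.

T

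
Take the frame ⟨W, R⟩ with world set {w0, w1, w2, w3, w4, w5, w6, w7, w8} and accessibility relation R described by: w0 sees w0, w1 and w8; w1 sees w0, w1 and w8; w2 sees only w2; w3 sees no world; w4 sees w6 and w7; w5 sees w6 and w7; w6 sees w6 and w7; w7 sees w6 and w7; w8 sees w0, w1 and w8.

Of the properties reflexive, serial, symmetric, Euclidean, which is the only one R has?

Reflexive: no — w3 is not related to itself.
Serial: no — w3 has no R-successor.
Symmetric: no — w4 R w6 but not w6 R w4.
Euclidean: yes — any two successors of a common world are R-related.
Only Euclidean holds.

Euclidean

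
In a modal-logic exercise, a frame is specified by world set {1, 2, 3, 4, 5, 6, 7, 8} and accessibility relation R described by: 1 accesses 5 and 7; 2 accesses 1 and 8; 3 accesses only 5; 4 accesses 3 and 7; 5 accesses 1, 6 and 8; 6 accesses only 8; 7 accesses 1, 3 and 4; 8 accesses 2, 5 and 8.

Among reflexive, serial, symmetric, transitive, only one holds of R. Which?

serial

Reflexive: no — 1 is not related to itself.
Serial: yes — every world has a successor (e.g. 1 R 5).
Symmetric: no — 2 R 1 but not 1 R 2.
Transitive: no — 1 R 5 and 5 R 6, but not 1 R 6.
Only serial holds.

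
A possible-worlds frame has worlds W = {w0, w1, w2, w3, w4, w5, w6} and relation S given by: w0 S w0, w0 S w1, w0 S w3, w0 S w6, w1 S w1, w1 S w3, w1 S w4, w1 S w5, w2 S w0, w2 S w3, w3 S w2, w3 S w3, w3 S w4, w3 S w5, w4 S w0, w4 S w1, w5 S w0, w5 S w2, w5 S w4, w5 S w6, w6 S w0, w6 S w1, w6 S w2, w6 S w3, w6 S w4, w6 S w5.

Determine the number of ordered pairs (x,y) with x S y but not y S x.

15

Enumerating: (w0,w1), (w0,w3), (w1,w3), (w1,w5), (w2,w0), (w3,w4), (w3,w5), (w4,w0), (w5,w0), (w5,w2), (w5,w4), (w6,w1), (w6,w2), (w6,w3), (w6,w4).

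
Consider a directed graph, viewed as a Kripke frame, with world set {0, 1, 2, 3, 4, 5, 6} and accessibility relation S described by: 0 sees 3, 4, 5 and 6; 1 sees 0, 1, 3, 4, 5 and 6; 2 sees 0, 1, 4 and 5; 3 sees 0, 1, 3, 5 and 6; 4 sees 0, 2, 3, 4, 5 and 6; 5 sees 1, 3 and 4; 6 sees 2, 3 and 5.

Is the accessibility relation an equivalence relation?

Reflexive: no — 0 is not related to itself.
Symmetric: no — 0 S 5 but not 5 S 0.
Transitive: no — 0 S 3 and 3 S 1, but not 0 S 1.
So S is not an equivalence relation.

No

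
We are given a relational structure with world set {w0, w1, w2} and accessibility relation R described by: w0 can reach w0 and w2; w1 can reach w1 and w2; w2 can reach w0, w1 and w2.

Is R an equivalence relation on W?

No

Reflexive: yes — every world is R-related to itself.
Symmetric: yes — every pair in R has its reverse in R.
Transitive: no — w0 R w2 and w2 R w1, but not w0 R w1.
So R is not an equivalence relation.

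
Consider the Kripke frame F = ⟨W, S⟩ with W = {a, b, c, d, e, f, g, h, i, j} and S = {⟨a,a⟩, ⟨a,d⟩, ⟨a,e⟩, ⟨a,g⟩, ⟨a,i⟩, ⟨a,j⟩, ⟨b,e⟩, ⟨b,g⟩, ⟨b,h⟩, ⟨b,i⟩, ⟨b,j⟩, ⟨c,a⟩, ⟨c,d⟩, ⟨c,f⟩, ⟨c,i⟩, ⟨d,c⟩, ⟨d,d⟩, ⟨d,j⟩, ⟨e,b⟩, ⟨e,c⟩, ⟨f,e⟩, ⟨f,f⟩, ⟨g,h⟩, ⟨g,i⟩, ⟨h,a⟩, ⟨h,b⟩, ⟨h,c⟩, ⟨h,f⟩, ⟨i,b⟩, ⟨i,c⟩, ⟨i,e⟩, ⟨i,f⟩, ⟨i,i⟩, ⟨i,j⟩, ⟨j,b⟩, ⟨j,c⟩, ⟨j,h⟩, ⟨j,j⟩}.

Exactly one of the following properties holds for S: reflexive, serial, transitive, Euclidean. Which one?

serial

Reflexive: no — b is not related to itself.
Serial: yes — every world has a successor (e.g. a S a).
Transitive: no — a S d and d S c, but not a S c.
Euclidean: no — a S d and a S e, but not d S e.
Only serial holds.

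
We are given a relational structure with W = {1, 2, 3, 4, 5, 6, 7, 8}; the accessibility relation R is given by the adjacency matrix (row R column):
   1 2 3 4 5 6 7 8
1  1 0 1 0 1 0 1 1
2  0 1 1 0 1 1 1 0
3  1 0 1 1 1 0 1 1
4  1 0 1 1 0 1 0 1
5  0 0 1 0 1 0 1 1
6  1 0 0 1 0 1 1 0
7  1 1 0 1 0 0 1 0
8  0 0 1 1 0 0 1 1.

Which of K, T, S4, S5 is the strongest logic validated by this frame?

T

Reflexive (axiom T): yes — every world is R-related to itself.
Transitive (axiom 4): no — 1 R 3 and 3 R 4, but not 1 R 4.
Euclidean (axiom 5): no — 1 R 7 and 1 R 3, but not 7 R 3.
So F validates K, T; S4 would additionally require R to be transitive. The strongest is T.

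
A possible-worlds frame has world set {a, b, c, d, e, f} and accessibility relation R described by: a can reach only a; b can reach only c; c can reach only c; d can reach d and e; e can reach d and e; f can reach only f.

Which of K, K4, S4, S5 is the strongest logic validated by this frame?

K4

Transitive (axiom 4): yes — every two-step R-path is closed by a direct edge.
Reflexive (axiom T): no — b is not related to itself.
Euclidean (axiom 5): yes — any two successors of a common world are R-related.
So F validates K, K4; S4 would additionally require R to be reflexive. The strongest is K4.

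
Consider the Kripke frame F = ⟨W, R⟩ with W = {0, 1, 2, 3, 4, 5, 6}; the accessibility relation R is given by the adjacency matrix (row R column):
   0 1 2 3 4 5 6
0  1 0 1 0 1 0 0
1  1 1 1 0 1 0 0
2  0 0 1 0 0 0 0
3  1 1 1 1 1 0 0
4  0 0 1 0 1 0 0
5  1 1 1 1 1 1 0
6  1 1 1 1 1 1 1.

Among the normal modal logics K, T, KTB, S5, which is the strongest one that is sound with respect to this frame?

T

Reflexive (axiom T): yes — every world is R-related to itself.
Symmetric (axiom B): no — 0 R 2 but not 2 R 0.
Euclidean (axiom 5): no — 0 R 2 and 0 R 4, but not 2 R 4.
So F validates K, T; KTB would additionally require R to be symmetric. The strongest is T.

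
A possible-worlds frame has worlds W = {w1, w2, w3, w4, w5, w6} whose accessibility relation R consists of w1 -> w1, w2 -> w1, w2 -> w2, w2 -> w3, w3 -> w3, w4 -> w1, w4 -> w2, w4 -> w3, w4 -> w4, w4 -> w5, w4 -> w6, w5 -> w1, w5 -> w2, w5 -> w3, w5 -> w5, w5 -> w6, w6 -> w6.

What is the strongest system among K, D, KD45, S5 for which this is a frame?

Serial (axiom D): yes — every world has a successor (e.g. w1 R w1).
Euclidean (axiom 5): no — w2 R w1 and w2 R w3, but not w1 R w3.
Transitive (axiom 4): yes — every two-step R-path is closed by a direct edge.
Reflexive (axiom T): yes — every world is R-related to itself.
So F validates K, D; KD45 would additionally require R to be Euclidean. The strongest is D.

D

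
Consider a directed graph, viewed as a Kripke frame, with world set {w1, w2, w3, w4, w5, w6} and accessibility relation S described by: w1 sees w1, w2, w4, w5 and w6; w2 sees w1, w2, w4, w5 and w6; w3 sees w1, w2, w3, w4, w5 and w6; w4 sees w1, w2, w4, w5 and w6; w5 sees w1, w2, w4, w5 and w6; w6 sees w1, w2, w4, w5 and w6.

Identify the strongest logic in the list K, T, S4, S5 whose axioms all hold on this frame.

S4

Reflexive (axiom T): yes — every world is S-related to itself.
Transitive (axiom 4): yes — every two-step S-path is closed by a direct edge.
Euclidean (axiom 5): no — w3 S w1 and w3 S w3, but not w1 S w3.
So F validates K, T, S4; S5 would additionally require S to be Euclidean. The strongest is S4.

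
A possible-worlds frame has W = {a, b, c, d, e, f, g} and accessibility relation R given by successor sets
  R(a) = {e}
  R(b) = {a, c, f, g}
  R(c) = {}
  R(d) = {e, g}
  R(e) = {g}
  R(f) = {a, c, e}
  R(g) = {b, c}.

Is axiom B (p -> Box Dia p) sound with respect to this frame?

Axiom B corresponds to the accessibility relation being symmetric.
Symmetric: no — a R e but not e R a.

No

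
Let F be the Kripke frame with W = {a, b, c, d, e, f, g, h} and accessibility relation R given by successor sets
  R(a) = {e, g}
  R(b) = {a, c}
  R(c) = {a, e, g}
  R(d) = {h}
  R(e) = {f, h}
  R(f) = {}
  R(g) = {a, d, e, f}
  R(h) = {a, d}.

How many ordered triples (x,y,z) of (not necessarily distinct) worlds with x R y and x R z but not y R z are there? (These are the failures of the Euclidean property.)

Enumerating: (a,e,e), (a,e,g), (a,g,g), (b,a,a), (b,a,c), (b,c,c), (c,a,a), (c,e,a), (c,e,e), (c,e,g), (c,g,g), (d,h,h), … and 22 more.
Total: 34.

34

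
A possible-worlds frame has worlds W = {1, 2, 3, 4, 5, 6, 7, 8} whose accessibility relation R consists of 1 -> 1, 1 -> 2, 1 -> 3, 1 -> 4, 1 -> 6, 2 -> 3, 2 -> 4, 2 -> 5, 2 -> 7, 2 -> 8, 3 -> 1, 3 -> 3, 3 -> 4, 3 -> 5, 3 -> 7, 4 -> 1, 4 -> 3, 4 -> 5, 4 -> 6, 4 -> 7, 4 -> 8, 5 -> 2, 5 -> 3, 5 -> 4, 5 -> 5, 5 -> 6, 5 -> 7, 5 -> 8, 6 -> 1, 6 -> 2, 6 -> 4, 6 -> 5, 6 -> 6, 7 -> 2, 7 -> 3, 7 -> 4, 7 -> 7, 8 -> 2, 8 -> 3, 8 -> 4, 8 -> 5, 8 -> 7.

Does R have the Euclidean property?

No

Euclidean: no — 1 R 2 and 1 R 6, but not 2 R 6.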